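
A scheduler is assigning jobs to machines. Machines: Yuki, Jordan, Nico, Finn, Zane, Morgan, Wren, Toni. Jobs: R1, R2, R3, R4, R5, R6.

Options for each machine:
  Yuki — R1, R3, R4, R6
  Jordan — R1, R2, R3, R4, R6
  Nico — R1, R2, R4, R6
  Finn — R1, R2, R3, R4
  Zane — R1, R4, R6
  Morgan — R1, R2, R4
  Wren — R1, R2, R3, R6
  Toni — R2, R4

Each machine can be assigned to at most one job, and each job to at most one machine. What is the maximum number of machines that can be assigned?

5

One maximum matching: Yuki→R6, Jordan→R3, Nico→R1, Finn→R2, Zane→R4.
The set {Yuki, Jordan, Nico, Finn, Zane, Morgan, Wren, Toni} has only 5 neighbours ({R1, R2, R3, R4, R6}), so by Hall's theorem at most 5 of the 8 machines can be matched.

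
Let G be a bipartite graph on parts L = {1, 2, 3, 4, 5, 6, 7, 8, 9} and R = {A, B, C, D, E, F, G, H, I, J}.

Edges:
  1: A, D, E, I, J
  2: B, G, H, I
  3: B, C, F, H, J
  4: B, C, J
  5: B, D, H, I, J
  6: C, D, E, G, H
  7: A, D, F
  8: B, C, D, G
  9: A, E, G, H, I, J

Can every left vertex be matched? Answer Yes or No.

A valid assignment of size 9: 1-A, 2-H, 3-F, 4-B, 5-I, 6-E, 7-D, 8-G, 9-J.
Every left vertex is matched, so this matching saturates all of them.

Yes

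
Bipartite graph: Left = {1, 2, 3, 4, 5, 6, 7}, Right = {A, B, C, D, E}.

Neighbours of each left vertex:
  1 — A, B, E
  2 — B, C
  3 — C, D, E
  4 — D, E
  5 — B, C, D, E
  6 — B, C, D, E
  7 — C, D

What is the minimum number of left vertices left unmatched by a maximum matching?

2

For example, pair 1–A, 2–C, 3–E, 4–D, 5–B.
The set {2, 3, 4, 5, 6, 7} has only 4 neighbours ({B, C, D, E}), so by Hall's theorem at most 5 of the 7 left vertices can be matched.
That matches 5 of the 7, leaving 2 unmatched; no matching can do better.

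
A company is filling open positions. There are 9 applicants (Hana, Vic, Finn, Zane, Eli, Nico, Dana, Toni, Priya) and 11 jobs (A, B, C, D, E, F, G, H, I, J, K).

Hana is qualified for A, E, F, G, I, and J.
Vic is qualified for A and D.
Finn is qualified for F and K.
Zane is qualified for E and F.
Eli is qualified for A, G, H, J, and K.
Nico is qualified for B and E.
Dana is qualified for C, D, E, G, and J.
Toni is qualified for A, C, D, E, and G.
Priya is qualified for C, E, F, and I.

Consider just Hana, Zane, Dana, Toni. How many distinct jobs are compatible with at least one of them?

The union of neighbours of {Hana, Zane, Dana, Toni} is {A, C, D, E, F, G, I, J}, which has 8 elements.
Since |N(S)| = 8 ≥ |S| = 4, Hall's condition holds for this subset.

8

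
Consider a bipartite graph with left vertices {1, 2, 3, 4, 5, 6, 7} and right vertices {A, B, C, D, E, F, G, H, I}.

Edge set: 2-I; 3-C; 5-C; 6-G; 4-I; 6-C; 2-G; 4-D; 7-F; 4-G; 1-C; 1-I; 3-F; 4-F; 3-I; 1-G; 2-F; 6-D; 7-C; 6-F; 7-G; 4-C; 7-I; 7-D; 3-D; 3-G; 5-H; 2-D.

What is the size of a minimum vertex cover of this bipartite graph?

6

A maximum matching has 6 edges (e.g. 1–C, 2–I, 3–D, 4–G, 5–H, 6–F).
By König's theorem the minimum vertex cover has the same size. One such cover is {5, C, D, F, G, I}.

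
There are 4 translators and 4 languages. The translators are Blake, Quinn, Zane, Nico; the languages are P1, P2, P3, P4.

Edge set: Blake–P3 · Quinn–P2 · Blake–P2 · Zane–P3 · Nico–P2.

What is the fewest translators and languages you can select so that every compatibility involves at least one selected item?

A maximum matching has 2 edges (e.g. Blake–P3, Quinn–P2).
By König's theorem the minimum vertex cover has the same size. One such cover is {P2, P3}.

2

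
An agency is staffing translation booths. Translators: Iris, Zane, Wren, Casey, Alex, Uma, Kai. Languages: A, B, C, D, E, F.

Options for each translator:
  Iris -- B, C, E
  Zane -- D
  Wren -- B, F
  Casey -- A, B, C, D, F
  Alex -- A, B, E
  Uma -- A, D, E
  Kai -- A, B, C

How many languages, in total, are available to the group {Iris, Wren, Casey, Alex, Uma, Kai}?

6

The union of neighbours of {Iris, Wren, Casey, Alex, Uma, Kai} is {A, B, C, D, E, F}, which has 6 elements.
Since |N(S)| = 6 ≥ |S| = 6, Hall's condition holds for this subset.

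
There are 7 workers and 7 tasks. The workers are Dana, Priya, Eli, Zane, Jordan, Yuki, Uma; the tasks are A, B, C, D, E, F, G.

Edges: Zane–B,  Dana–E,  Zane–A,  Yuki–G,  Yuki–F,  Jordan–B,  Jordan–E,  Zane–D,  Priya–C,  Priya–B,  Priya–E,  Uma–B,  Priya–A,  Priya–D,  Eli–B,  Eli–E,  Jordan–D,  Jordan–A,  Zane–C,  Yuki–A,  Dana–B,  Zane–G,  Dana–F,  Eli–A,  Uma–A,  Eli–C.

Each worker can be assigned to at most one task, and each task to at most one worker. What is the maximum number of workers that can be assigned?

A valid assignment of size 7: Dana–E, Priya–A, Eli–C, Zane–G, Jordan–D, Yuki–F, Uma–B.
This saturates every worker, so 7 is the maximum.

7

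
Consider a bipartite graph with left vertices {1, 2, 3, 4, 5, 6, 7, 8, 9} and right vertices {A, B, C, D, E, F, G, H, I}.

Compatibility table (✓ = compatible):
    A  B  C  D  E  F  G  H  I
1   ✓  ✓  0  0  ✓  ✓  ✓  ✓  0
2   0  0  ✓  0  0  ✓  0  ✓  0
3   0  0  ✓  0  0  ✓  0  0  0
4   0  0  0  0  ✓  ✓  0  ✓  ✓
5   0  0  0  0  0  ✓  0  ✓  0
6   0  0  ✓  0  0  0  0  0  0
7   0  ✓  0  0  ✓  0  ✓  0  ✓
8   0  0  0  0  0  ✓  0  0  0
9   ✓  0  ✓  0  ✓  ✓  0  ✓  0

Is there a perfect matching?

No

The set {2, 3, 5, 6, 8} has only 3 neighbours ({C, F, H}), so by Hall's theorem at most 7 of the 9 left vertices can be matched.
Hence no matching covers every left vertex.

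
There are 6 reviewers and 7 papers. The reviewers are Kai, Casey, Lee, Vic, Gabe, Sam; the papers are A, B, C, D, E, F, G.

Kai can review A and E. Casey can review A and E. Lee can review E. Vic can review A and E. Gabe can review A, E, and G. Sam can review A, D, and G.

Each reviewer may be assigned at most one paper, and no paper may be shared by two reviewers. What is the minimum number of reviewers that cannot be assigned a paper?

One maximum matching: Kai-A, Casey-E, Gabe-G, Sam-D.
The set {Kai, Casey, Lee, Vic} has only 2 neighbours ({A, E}), so by Hall's theorem at most 4 of the 6 reviewers can be matched.
That matches 4 of the 6, leaving 2 unmatched; no matching can do better.

2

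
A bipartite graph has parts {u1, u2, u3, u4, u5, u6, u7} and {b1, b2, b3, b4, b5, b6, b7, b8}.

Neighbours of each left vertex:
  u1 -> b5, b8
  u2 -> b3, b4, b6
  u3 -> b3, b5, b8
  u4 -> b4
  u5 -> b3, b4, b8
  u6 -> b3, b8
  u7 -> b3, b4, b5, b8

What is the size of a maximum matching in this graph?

For example, pair u1–b5, u2–b6, u3–b8, u4–b4, u5–b3.
The set {u1, u3, u4, u5, u6, u7} has only 4 neighbours ({b3, b4, b5, b8}), so by Hall's theorem at most 5 of the 7 left vertices can be matched.

5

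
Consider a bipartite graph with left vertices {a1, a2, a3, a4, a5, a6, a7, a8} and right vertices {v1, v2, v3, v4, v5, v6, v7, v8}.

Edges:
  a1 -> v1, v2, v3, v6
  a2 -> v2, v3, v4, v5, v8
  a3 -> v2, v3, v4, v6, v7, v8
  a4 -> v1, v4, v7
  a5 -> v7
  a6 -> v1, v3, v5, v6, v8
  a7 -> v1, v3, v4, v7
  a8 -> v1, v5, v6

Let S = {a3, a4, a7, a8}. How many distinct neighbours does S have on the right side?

The union of neighbours of {a3, a4, a7, a8} is {v1, v2, v3, v4, v5, v6, v7, v8}, which has 8 elements.
Since |N(S)| = 8 ≥ |S| = 4, Hall's condition holds for this subset.

8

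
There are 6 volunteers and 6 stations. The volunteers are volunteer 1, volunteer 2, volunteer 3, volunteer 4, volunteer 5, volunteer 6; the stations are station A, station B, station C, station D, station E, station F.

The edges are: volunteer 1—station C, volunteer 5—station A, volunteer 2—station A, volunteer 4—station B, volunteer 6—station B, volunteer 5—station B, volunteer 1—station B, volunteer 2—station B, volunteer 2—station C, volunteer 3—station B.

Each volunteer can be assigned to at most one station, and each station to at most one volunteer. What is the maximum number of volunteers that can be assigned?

3

For example, pair volunteer 1→station C, volunteer 2→station A, volunteer 3→station B.
The set {volunteer 1, volunteer 2, volunteer 3, volunteer 4, volunteer 5, volunteer 6} has only 3 neighbours ({station A, station B, station C}), so by Hall's theorem at most 3 of the 6 volunteers can be matched.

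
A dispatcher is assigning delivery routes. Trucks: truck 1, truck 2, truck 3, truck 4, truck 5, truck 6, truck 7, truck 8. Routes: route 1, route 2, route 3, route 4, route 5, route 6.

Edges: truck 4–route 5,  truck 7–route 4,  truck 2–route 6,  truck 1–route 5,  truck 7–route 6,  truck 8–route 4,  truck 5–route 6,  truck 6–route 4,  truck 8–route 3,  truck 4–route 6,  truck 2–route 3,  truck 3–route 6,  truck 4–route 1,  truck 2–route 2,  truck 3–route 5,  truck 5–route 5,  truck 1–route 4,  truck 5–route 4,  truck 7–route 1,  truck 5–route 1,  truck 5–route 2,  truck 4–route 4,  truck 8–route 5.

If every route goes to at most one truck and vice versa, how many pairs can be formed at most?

For example, pair truck 1–route 5, truck 2–route 3, truck 3–route 6, truck 4–route 1, truck 5–route 2, truck 6–route 4.
The set {truck 1, truck 2, truck 3, truck 4, truck 5, truck 6, truck 7, truck 8} has only 6 neighbours ({route 1, route 2, route 3, route 4, route 5, route 6}), so by Hall's theorem at most 6 of the 8 trucks can be matched.

6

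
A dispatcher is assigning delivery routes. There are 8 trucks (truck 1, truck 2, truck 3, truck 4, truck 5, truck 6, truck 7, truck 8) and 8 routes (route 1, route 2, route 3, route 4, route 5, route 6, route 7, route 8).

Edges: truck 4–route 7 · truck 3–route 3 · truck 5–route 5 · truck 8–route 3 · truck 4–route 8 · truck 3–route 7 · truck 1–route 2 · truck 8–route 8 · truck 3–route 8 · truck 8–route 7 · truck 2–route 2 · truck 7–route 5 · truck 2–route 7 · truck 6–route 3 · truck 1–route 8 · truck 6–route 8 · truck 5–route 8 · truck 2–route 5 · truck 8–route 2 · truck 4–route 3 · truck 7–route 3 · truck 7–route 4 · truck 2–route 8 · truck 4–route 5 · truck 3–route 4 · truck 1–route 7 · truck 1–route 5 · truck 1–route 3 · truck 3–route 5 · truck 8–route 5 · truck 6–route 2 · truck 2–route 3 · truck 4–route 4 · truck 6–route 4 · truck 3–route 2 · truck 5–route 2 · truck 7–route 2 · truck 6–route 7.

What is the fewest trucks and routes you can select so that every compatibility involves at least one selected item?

6

A maximum matching has 6 edges (e.g. truck 1–route 5, truck 2–route 2, truck 3–route 3, truck 4–route 7, truck 5–route 8, truck 6–route 4).
By König's theorem the minimum vertex cover has the same size. One such cover is {route 2, route 3, route 4, route 5, route 7, route 8}.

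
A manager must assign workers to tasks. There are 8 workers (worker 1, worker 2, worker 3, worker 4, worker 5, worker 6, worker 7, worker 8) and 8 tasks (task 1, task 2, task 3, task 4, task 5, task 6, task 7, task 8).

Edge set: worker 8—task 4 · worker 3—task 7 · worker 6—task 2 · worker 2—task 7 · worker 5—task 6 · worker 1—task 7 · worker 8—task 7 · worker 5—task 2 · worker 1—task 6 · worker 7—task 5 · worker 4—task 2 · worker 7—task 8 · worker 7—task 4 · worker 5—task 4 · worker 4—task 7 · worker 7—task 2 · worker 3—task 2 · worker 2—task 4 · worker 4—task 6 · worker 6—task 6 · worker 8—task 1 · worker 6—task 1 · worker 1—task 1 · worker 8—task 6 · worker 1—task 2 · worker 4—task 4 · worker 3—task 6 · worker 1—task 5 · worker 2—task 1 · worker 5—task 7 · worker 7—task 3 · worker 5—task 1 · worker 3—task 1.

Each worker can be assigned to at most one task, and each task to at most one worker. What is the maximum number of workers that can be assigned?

7

For example, pair worker 1–task 5, worker 2–task 1, worker 3–task 7, worker 4–task 6, worker 5–task 4, worker 6–task 2, worker 7–task 8.
The set {worker 2, worker 3, worker 4, worker 5, worker 6, worker 8} has only 5 neighbours ({task 1, task 2, task 4, task 6, task 7}), so by Hall's theorem at most 7 of the 8 workers can be matched.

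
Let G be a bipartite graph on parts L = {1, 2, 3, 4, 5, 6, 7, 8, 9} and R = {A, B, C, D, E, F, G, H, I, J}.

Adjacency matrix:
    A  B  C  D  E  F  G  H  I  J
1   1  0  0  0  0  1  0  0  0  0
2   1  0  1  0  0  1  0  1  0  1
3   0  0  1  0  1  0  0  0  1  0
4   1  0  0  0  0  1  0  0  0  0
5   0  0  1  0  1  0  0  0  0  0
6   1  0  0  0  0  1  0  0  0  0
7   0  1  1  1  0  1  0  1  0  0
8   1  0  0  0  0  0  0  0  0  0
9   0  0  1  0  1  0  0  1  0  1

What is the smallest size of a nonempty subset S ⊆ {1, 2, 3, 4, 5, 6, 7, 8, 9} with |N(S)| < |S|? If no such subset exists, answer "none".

Take S = {1, 4, 6}. Its neighbourhood is {A, F}, so |N(S)| = 2 < |S| = 3.
Every subset of size less than 3 has at least as many neighbours as members, so 3 is the minimum.

3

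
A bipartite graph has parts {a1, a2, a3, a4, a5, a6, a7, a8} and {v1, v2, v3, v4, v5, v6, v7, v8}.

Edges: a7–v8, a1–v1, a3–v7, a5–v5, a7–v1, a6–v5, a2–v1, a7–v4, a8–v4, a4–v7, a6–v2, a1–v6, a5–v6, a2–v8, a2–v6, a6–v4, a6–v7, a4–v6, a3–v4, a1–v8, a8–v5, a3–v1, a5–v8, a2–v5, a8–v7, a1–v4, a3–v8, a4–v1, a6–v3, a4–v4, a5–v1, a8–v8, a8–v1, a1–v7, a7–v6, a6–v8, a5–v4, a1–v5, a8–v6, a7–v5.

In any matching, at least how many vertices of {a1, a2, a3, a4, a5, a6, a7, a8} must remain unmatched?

One maximum matching: a1-v8, a2-v1, a3-v7, a4-v4, a5-v5, a6-v3, a7-v6.
The set {a1, a2, a3, a4, a5, a7, a8} has only 6 neighbours ({v1, v4, v5, v6, v7, v8}), so by Hall's theorem at most 7 of the 8 left vertices can be matched.
That matches 7 of the 8, leaving 1 unmatched; no matching can do better.

1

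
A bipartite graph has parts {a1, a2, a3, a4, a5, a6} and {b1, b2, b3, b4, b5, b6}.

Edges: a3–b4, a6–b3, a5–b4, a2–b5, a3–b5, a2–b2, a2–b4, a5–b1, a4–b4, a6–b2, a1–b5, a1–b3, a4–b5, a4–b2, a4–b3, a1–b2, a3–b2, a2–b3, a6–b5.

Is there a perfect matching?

The set {a1, a2, a3, a4, a6} has only 4 neighbours ({b2, b3, b4, b5}), so by Hall's theorem at most 5 of the 6 left vertices can be matched.
Hence no matching covers every left vertex.

No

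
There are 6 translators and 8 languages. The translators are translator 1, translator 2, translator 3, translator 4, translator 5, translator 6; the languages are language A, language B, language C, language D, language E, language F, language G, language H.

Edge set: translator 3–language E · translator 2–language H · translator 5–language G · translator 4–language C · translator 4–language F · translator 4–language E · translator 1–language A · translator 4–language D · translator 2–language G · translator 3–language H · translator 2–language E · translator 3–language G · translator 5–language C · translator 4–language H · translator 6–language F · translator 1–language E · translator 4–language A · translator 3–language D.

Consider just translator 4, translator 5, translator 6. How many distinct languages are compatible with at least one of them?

The union of neighbours of {translator 4, translator 5, translator 6} is {language A, language C, language D, language E, language F, language G, language H}, which has 7 elements.
Since |N(S)| = 7 ≥ |S| = 3, Hall's condition holds for this subset.

7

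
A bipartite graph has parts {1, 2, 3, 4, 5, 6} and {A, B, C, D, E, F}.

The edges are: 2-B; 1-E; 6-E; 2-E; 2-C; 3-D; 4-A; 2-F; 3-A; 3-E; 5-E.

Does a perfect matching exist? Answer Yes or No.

No

The set {1, 5, 6} has only 1 neighbour ({E}), so by Hall's theorem at most 4 of the 6 left vertices can be matched.
Hence no matching covers every left vertex.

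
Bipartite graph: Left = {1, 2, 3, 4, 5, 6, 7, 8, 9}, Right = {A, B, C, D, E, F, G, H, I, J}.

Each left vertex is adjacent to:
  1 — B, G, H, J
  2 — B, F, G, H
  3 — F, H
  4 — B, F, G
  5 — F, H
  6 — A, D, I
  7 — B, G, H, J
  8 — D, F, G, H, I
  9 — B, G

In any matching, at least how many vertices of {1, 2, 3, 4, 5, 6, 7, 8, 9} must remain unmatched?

For example, pair 1-J, 2-B, 3-H, 4-G, 5-F, 6-I, 8-D.
The set {1, 2, 3, 4, 5, 7, 9} has only 5 neighbours ({B, F, G, H, J}), so by Hall's theorem at most 7 of the 9 left vertices can be matched.
That matches 7 of the 9, leaving 2 unmatched; no matching can do better.

2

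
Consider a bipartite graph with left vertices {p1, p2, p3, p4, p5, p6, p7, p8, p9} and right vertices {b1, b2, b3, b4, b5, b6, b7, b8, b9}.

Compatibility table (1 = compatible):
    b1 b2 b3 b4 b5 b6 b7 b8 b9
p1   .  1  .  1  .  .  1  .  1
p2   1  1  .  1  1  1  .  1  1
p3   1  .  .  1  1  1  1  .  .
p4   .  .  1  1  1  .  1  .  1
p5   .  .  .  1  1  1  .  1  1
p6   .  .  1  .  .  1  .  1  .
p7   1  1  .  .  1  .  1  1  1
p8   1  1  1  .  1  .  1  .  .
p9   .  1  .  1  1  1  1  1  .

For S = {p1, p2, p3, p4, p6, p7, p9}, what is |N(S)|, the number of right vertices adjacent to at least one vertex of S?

9

The union of neighbours of {p1, p2, p3, p4, p6, p7, p9} is {b1, b2, b3, b4, b5, b6, b7, b8, b9}, which has 9 elements.
Since |N(S)| = 9 ≥ |S| = 7, Hall's condition holds for this subset.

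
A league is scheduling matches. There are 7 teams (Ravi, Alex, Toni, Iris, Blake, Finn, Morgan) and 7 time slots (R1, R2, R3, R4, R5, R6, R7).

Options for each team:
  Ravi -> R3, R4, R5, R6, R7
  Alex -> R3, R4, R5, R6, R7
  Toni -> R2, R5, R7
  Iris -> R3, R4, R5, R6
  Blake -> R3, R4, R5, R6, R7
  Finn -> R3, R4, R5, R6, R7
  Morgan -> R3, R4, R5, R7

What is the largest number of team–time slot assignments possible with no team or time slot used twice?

6

For example, pair Ravi→R7, Alex→R4, Toni→R2, Iris→R5, Blake→R3, Finn→R6.
The set {Ravi, Alex, Iris, Blake, Finn, Morgan} has only 5 neighbours ({R3, R4, R5, R6, R7}), so by Hall's theorem at most 6 of the 7 teams can be matched.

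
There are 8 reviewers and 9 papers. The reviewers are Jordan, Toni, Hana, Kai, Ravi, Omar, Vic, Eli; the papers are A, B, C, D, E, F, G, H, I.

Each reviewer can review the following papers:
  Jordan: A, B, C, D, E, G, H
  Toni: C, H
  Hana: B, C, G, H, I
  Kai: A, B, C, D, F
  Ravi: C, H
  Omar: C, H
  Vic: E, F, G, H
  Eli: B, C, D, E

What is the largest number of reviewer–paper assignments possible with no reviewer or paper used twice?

For example, pair Jordan–G, Toni–H, Hana–I, Kai–A, Ravi–C, Vic–E, Eli–B.
The set {Toni, Ravi, Omar} has only 2 neighbours ({C, H}), so by Hall's theorem at most 7 of the 8 reviewers can be matched.

7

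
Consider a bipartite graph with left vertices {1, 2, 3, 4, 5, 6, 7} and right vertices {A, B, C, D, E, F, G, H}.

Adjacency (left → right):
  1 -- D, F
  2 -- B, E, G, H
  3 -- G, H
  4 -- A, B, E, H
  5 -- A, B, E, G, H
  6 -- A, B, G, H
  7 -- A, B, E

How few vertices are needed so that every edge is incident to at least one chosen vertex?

The 6 edges 1–F, 2–G, 3–H, 4–E, 5–A, 6–B form a matching, so any vertex cover needs at least 6 vertices (one per matched edge).
Conversely {1, A, B, E, G, H} meets every edge and has exactly 6 vertices, so 6 is optimal.

6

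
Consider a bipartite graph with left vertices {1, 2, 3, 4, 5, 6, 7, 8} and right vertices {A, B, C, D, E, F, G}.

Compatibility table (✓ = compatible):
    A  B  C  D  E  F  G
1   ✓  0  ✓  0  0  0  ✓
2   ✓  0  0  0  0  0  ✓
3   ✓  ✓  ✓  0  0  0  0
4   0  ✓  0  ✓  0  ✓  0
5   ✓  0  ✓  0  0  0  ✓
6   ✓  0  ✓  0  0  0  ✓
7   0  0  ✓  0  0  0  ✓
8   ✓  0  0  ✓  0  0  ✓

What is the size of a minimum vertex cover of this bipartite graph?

6

{3, 4, 8, A, C, G} is a vertex cover of size 6: every edge has an endpoint in this set.
No smaller cover exists because 1–G, 2–A, 3–B, 4–F, 5–C, 8–D is a matching of size 6, and a cover must include an endpoint of each of these disjoint edges (König's theorem).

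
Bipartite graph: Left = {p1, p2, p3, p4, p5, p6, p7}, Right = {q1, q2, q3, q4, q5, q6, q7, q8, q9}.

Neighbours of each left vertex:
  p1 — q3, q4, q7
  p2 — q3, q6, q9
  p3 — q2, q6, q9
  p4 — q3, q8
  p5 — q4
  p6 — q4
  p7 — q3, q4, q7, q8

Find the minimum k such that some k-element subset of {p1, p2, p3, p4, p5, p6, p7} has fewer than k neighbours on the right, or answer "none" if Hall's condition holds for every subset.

2

Take S = {p5, p6}. Its neighbourhood is {q4}, so |N(S)| = 1 < |S| = 2.
No single vertex violates Hall's condition since each has at least one neighbour, so 2 is the minimum.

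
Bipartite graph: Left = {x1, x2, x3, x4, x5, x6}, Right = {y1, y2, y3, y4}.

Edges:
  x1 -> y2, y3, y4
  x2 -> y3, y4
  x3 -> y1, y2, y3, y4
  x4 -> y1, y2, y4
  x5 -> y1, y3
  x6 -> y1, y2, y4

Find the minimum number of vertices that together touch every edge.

{y1, y2, y3, y4} is a vertex cover of size 4: every edge has an endpoint in this set.
No smaller cover exists because x1–y2, x2–y4, x3–y3, x4–y1 is a matching of size 4, and a cover must include an endpoint of each of these disjoint edges (König's theorem).

4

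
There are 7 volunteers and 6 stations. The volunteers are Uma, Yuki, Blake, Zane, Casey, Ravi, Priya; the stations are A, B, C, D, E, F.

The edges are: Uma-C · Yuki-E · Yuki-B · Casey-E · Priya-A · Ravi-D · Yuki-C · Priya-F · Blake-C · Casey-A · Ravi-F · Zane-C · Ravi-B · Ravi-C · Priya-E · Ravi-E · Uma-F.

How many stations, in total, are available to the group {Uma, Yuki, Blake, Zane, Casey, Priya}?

The union of neighbours of {Uma, Yuki, Blake, Zane, Casey, Priya} is {A, B, C, E, F}, which has 5 elements.
Since |N(S)| = 5 < |S| = 6, Hall's condition fails for this subset.

5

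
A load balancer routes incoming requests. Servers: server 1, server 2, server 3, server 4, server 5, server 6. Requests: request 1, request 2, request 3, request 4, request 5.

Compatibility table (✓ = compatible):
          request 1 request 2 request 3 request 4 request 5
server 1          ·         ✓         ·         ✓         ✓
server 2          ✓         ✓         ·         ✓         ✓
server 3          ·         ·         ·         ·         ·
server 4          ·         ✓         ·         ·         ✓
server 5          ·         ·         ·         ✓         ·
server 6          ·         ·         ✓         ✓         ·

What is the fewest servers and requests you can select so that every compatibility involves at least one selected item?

5

{server 1, server 2, server 4, server 5, server 6} is a vertex cover of size 5: every edge has an endpoint in this set.
No smaller cover exists because server 1–request 2, server 2–request 1, server 4–request 5, server 5–request 4, server 6–request 3 is a matching of size 5, and a cover must include an endpoint of each of these disjoint edges (König's theorem).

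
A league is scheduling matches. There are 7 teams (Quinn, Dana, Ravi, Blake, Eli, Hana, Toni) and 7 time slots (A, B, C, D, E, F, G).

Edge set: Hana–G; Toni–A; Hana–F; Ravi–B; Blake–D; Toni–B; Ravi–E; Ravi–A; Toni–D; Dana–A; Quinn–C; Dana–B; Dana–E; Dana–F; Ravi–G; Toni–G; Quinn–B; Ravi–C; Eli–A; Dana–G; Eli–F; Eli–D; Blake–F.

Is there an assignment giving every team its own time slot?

A valid assignment of size 7: Quinn–C, Dana–G, Ravi–E, Blake–D, Eli–A, Hana–F, Toni–B.
All 7 teams are covered.

Yes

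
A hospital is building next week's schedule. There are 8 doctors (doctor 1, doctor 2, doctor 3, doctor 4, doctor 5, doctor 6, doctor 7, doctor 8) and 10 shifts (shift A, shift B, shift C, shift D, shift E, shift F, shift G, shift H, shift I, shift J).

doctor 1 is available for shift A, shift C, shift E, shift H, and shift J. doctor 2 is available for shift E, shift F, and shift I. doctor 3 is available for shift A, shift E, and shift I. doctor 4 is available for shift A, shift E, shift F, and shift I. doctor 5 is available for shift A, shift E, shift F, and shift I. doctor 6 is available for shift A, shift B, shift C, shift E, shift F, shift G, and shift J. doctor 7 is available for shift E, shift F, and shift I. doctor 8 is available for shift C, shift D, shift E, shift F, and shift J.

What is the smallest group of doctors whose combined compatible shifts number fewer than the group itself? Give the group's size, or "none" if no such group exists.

5

Take S = {doctor 2, doctor 3, doctor 4, doctor 5, doctor 7}. Its neighbourhood is {shift A, shift E, shift F, shift I}, so |N(S)| = 4 < |S| = 5.
Every subset of size less than 5 has at least as many neighbours as members, so 5 is the minimum.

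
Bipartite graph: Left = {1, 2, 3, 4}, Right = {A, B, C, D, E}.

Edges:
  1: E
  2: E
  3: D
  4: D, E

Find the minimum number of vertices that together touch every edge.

The 2 edges 1–E, 3–D form a matching, so any vertex cover needs at least 2 vertices (one per matched edge).
Conversely {D, E} meets every edge and has exactly 2 vertices, so 2 is optimal.

2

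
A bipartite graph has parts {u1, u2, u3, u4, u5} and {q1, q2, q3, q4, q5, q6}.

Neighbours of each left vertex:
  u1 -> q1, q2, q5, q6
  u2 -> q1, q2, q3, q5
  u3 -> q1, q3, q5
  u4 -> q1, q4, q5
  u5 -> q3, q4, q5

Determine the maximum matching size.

5

For example, pair u1–q6, u2–q2, u3–q3, u4–q5, u5–q4.
This saturates every left vertex, so 5 is the maximum.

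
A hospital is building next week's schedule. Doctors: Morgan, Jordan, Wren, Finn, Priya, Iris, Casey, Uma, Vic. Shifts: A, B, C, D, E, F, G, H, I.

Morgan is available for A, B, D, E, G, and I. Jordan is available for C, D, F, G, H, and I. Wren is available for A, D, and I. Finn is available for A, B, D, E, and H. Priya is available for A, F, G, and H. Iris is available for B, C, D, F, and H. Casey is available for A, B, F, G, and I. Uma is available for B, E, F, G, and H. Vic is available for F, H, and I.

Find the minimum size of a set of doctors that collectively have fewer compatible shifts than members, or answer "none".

none

A matching saturating every doctor exists, for instance Morgan→A, Jordan→C, Wren→I, Finn→D, Priya→G, Iris→H, Casey→B, Uma→E, Vic→F.
By Hall's marriage theorem, this means |N(S)| ≥ |S| for every subset S, so no violating subset exists.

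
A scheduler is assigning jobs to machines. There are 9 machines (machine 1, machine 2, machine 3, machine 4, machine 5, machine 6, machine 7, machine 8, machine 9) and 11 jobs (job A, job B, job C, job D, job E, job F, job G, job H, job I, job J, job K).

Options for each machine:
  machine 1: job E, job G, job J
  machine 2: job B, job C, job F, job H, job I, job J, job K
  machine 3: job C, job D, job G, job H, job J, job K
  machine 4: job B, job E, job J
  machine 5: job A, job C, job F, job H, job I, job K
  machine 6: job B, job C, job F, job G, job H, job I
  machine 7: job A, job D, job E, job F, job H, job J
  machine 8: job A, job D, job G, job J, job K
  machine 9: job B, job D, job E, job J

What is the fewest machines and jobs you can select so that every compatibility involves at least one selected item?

The 9 edges machine 1–job G, machine 2–job F, machine 3–job K, machine 4–job E, machine 5–job I, machine 6–job B, machine 7–job H, machine 8–job D, machine 9–job J form a matching, so any vertex cover needs at least 9 vertices (one per matched edge).
Conversely {machine 1, machine 2, machine 3, machine 4, machine 5, machine 6, machine 7, machine 8, machine 9} meets every edge and has exactly 9 vertices, so 9 is optimal.

9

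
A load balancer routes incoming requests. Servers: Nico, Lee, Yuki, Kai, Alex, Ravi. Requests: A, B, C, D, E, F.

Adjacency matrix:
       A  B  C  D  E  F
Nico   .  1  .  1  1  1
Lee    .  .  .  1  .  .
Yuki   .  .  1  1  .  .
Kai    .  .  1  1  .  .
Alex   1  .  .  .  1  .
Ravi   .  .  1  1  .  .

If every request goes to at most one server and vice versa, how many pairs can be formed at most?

4

For example, pair Nico-B, Lee-D, Yuki-C, Alex-E.
The set {Lee, Yuki, Kai, Ravi} has only 2 neighbours ({C, D}), so by Hall's theorem at most 4 of the 6 servers can be matched.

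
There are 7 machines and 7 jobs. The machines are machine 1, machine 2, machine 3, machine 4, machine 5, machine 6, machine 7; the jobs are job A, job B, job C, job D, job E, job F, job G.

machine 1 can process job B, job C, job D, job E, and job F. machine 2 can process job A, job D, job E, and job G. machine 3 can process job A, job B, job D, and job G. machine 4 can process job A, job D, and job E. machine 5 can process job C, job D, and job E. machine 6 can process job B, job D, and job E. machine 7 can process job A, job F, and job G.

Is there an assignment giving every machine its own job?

A valid assignment of size 7: machine 1–job F, machine 2–job E, machine 3–job G, machine 4–job D, machine 5–job C, machine 6–job B, machine 7–job A.
All 7 machines are covered.

Yes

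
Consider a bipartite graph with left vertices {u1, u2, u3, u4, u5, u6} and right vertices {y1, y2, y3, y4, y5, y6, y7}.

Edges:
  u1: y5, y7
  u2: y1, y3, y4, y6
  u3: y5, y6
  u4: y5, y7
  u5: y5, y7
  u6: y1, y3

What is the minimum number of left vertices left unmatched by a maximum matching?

One maximum matching: u1→y5, u2→y1, u3→y6, u4→y7, u6→y3.
The set {u1, u4, u5} has only 2 neighbours ({y5, y7}), so by Hall's theorem at most 5 of the 6 left vertices can be matched.
That matches 5 of the 6, leaving 1 unmatched; no matching can do better.

1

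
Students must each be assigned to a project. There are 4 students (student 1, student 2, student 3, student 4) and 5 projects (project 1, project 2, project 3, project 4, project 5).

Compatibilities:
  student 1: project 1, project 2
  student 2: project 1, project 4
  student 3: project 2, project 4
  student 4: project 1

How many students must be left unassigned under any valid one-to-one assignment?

1

A valid assignment of size 3: student 1-project 2, student 2-project 1, student 3-project 4.
The set {student 1, student 2, student 3, student 4} has only 3 neighbours ({project 1, project 2, project 4}), so by Hall's theorem at most 3 of the 4 students can be matched.
That matches 3 of the 4, leaving 1 unmatched; no matching can do better.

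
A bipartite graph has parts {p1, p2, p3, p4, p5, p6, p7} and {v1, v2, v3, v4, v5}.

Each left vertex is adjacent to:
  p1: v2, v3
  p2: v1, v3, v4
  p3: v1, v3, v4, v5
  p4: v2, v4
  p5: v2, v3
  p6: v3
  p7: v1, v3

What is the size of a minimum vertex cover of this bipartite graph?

5

A maximum matching has 5 edges (e.g. p1–v3, p2–v1, p3–v5, p4–v4, p5–v2).
By König's theorem the minimum vertex cover has the same size. One such cover is {p3, v1, v2, v3, v4}.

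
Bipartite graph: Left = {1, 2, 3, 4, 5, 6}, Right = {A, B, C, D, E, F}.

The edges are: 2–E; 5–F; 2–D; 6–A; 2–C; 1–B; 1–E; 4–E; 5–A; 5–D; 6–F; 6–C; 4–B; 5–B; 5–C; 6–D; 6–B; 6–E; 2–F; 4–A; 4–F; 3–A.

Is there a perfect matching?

One maximum matching: 1–B, 2–C, 3–A, 4–F, 5–D, 6–E.
Every left vertex is matched, so this is a perfect matching.

Yes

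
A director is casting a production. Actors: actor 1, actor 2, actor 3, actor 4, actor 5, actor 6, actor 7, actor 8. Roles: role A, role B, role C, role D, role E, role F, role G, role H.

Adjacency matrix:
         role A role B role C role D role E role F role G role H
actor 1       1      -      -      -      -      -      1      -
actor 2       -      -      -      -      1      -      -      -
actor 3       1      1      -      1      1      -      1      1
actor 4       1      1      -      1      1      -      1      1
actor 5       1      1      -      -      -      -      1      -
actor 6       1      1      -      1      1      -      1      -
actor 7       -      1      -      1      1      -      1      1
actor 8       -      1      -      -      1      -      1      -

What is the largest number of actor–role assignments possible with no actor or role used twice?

6

A valid assignment of size 6: actor 1–role A, actor 2–role E, actor 3–role H, actor 4–role D, actor 5–role B, actor 6–role G.
The set {actor 1, actor 2, actor 3, actor 4, actor 5, actor 6, actor 7, actor 8} has only 6 neighbours ({role A, role B, role D, role E, role G, role H}), so by Hall's theorem at most 6 of the 8 actors can be matched.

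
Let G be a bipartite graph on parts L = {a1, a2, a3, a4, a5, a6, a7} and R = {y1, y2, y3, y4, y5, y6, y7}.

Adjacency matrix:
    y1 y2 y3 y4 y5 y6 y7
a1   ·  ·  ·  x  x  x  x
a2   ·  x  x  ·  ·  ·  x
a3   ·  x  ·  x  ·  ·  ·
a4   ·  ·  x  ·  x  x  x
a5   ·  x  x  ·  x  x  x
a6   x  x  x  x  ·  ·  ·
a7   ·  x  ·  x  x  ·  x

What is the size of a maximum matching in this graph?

One maximum matching: a1→y4, a2→y3, a3→y2, a4→y5, a5→y6, a6→y1, a7→y7.
This saturates every left vertex, so 7 is the maximum.

7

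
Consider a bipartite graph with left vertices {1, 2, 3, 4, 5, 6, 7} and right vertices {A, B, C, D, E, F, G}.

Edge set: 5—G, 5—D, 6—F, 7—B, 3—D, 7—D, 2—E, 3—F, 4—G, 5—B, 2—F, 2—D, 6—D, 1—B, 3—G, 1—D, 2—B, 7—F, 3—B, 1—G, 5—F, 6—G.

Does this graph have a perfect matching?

No

The set {1, 3, 4, 5, 6, 7} has only 4 neighbours ({B, D, F, G}), so by Hall's theorem at most 5 of the 7 left vertices can be matched.
Hence no matching covers every left vertex.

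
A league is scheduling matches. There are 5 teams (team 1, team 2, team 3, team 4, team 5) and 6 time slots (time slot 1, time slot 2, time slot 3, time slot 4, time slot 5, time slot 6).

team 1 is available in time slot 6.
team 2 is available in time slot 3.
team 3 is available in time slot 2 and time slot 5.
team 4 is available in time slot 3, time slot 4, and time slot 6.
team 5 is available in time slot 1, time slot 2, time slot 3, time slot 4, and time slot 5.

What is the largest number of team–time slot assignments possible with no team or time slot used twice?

A valid assignment of size 5: team 1–time slot 6, team 2–time slot 3, team 3–time slot 2, team 4–time slot 4, team 5–time slot 5.
All 5 teams are matched, so no larger matching exists.

5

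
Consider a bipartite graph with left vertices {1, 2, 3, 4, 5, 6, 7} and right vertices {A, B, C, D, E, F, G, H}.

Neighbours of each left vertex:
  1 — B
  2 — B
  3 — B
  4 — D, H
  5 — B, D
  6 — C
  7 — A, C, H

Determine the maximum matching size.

One maximum matching: 1→B, 4→H, 5→D, 6→C, 7→A.
The set {1, 2, 3} has only 1 neighbour ({B}), so by Hall's theorem at most 5 of the 7 left vertices can be matched.

5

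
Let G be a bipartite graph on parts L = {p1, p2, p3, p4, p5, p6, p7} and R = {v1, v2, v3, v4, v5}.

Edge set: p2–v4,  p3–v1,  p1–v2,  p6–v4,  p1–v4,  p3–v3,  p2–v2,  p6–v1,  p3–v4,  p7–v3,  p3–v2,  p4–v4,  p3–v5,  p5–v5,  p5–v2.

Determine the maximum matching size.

One maximum matching: p1–v4, p2–v2, p3–v3, p5–v5, p6–v1.
The set {p1, p2, p3, p4, p5, p6, p7} has only 5 neighbours ({v1, v2, v3, v4, v5}), so by Hall's theorem at most 5 of the 7 left vertices can be matched.

5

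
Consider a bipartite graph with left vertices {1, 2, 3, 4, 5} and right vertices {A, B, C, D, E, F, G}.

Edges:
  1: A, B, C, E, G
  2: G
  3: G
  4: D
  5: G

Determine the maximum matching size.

For example, pair 1-A, 2-G, 4-D.
The set {2, 3, 5} has only 1 neighbour ({G}), so by Hall's theorem at most 3 of the 5 left vertices can be matched.

3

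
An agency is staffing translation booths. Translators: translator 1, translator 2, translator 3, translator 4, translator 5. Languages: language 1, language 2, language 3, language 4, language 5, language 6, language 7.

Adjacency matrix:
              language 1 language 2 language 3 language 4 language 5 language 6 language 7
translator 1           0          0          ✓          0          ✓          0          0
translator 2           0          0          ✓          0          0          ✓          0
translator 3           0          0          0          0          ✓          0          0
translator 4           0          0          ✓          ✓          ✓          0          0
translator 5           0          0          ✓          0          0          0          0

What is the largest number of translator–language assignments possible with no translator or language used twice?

A valid assignment of size 4: translator 1-language 3, translator 2-language 6, translator 3-language 5, translator 4-language 4.
The set {translator 1, translator 3, translator 5} has only 2 neighbours ({language 3, language 5}), so by Hall's theorem at most 4 of the 5 translators can be matched.

4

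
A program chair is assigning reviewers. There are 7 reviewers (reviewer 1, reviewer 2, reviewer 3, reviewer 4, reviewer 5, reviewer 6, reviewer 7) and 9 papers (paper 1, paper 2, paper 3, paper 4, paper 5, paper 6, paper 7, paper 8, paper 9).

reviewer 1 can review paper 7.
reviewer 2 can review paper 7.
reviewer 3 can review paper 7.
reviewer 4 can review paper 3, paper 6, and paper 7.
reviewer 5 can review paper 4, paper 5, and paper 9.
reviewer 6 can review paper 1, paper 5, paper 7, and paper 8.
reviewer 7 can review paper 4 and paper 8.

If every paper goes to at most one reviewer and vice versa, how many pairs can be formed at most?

5

A valid assignment of size 5: reviewer 1–paper 7, reviewer 4–paper 6, reviewer 5–paper 5, reviewer 6–paper 1, reviewer 7–paper 4.
The set {reviewer 1, reviewer 2, reviewer 3} has only 1 neighbour ({paper 7}), so by Hall's theorem at most 5 of the 7 reviewers can be matched.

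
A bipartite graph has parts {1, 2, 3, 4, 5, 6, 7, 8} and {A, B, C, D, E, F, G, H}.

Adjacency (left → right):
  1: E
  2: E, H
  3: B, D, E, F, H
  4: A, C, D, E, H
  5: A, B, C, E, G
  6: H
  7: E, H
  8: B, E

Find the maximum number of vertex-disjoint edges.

6

One maximum matching: 1–E, 2–H, 3–F, 4–A, 5–G, 8–B.
The set {1, 2, 6, 7} has only 2 neighbours ({E, H}), so by Hall's theorem at most 6 of the 8 left vertices can be matched.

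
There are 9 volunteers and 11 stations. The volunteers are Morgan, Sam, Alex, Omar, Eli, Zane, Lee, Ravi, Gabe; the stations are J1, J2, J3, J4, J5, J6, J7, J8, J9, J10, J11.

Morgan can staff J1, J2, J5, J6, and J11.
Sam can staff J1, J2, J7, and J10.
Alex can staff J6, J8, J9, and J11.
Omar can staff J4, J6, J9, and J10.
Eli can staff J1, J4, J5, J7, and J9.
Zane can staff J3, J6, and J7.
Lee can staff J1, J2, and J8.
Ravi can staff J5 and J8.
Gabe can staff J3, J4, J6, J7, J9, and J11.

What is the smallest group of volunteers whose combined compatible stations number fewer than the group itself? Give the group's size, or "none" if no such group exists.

none

A matching saturating every volunteer exists, for instance Morgan→J2, Sam→J1, Alex→J9, Omar→J10, Eli→J7, Zane→J3, Lee→J8, Ravi→J5, Gabe→J6.
By Hall's marriage theorem, this means |N(S)| ≥ |S| for every subset S, so no violating subset exists.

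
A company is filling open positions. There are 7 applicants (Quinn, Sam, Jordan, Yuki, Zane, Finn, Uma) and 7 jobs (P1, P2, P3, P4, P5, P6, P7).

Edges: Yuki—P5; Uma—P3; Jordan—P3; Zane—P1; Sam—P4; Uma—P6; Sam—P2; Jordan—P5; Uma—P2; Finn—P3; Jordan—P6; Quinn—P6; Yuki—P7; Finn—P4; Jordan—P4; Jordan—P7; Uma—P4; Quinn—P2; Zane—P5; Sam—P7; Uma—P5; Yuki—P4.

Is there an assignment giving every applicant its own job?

Yes

A valid assignment of size 7: Quinn→P6, Sam→P2, Jordan→P7, Yuki→P5, Zane→P1, Finn→P4, Uma→P3.
Every applicant is matched, so this is a perfect matching.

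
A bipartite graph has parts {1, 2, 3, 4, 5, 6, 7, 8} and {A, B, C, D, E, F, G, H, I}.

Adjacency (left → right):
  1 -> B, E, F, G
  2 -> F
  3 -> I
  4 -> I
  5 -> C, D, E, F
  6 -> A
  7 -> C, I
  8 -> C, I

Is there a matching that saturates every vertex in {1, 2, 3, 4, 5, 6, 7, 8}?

The set {3, 4, 7, 8} has only 2 neighbours ({C, I}), so by Hall's theorem at most 6 of the 8 left vertices can be matched.
Hence no matching covers every left vertex.

No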